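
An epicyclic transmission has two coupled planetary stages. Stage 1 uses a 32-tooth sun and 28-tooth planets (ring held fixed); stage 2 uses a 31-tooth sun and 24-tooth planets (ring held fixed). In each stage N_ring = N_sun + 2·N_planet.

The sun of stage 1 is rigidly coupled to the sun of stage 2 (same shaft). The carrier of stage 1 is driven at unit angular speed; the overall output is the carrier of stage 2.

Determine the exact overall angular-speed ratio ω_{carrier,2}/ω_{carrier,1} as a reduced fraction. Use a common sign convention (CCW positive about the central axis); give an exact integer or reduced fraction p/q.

Stage 1: N_ring = 32 + 2·28 = 88
Stage 1: 32(ω_s−ω_c) = −88(ω_r−ω_c),  ω_r=0, ω_c=1
Stage 1: ω_s = 1 − (88/32)(0−1) = 15/4
  ⇒ ω_s¹/ω_c¹ = 15/4
Stage 2: N_ring = 31 + 2·24 = 79
Stage 2: 31(ω_s−ω_c) = −79(ω_r−ω_c),  ω_r=0, ω_s=1
Stage 2: 31(1−ω_c) = −79(0−ω_c)  ⇒  110ω_c = 31  ⇒  ω_c = 31/110
  ⇒ ω_c²/ω_s² = 31/110
Coupling ω_s² = ω_s¹ ⇒ overall = 15/4 × 31/110 = 93/88

93/88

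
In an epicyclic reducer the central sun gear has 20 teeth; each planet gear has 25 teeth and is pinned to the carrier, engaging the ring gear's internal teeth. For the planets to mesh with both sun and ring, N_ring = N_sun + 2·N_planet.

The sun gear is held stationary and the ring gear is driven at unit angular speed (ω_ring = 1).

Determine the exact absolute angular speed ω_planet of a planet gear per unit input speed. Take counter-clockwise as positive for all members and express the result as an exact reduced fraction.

7/5

N_ring = 20 + 2·25 = 70
20(ω_s−ω_c) = −70(ω_r−ω_c),  ω_s=0, ω_r=1
20(0−ω_c) = −70(1−ω_c)  ⇒  90ω_c = 70  ⇒  ω_c = 7/9
sun–planet: 20·(0−7/9) = −25·(ω_p−ω_c)  ⇒  ω_p−ω_c = −(20/25)·(-7/9) = 28/45
ω_p = 7/9 + 28/45 = 7/5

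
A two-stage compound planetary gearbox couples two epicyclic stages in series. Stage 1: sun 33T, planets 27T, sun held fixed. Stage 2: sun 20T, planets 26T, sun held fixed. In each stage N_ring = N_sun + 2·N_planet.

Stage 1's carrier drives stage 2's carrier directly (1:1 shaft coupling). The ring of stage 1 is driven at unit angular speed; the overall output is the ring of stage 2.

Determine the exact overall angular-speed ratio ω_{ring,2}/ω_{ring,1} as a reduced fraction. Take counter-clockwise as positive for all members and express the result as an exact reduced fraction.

Stage 1: N_ring = 33 + 2·27 = 87
Stage 1: 33(ω_s−ω_c) = −87(ω_r−ω_c),  ω_s=0, ω_r=1
Stage 1: 33(0−ω_c) = −87(1−ω_c)  ⇒  120ω_c = 87  ⇒  ω_c = 29/40
  ⇒ ω_c¹/ω_r¹ = 29/40
Stage 2: N_ring = 20 + 2·26 = 72
Stage 2: 20(ω_s−ω_c) = −72(ω_r−ω_c),  ω_s=0, ω_c=1
Stage 2: ω_r = 1 − (20/72)(0−1) = 23/18
  ⇒ ω_r²/ω_c² = 23/18
Coupling ω_c² = ω_c¹ ⇒ overall = 29/40 × 23/18 = 667/720

667/720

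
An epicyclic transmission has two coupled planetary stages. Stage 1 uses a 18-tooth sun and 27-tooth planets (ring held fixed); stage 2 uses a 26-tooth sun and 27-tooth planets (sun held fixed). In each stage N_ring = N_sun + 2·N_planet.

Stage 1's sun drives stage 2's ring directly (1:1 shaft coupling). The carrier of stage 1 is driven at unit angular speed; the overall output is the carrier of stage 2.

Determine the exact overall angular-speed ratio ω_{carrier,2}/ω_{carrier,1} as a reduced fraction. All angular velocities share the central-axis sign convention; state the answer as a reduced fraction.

200/53

Stage 1: N_ring = 18 + 2·27 = 72
Stage 1: 18(ω_s−ω_c) = −72(ω_r−ω_c),  ω_r=0, ω_c=1
Stage 1: ω_s = 1 − (72/18)(0−1) = 5
  ⇒ ω_s¹/ω_c¹ = 5
Stage 2: N_ring = 26 + 2·27 = 80
Stage 2: 26(ω_s−ω_c) = −80(ω_r−ω_c),  ω_s=0, ω_r=1
Stage 2: 26(0−ω_c) = −80(1−ω_c)  ⇒  106ω_c = 80  ⇒  ω_c = 40/53
  ⇒ ω_c²/ω_r² = 40/53
Coupling ω_r² = ω_s¹ ⇒ overall = 5 × 40/53 = 200/53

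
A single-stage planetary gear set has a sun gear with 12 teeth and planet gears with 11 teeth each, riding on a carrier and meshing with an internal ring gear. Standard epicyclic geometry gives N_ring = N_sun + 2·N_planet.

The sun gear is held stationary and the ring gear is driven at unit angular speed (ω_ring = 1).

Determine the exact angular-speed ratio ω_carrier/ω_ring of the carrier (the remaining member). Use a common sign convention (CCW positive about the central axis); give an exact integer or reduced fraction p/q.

17/23

N_ring = 12 + 2·11 = 34
12(ω_s−ω_c) = −34(ω_r−ω_c),  ω_s=0, ω_r=1
12(0−ω_c) = −34(1−ω_c)  ⇒  46ω_c = 34  ⇒  ω_c = 17/23
ω_c/ω_r = 17/23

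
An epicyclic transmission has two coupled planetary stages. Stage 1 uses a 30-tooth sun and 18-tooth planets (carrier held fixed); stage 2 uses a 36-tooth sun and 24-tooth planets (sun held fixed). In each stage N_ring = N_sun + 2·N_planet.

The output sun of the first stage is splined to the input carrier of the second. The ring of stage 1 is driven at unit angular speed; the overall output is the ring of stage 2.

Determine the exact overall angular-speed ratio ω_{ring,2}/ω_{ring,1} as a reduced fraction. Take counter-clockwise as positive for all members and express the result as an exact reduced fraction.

-22/7

Stage 1: N_ring = 30 + 2·18 = 66
Stage 1: 30(ω_s−ω_c) = −66(ω_r−ω_c),  ω_c=0, ω_r=1
Stage 1: ω_s = 0 − (66/30)(1−0) = -11/5
  ⇒ ω_s¹/ω_r¹ = -11/5
Stage 2: N_ring = 36 + 2·24 = 84
Stage 2: 36(ω_s−ω_c) = −84(ω_r−ω_c),  ω_s=0, ω_c=1
Stage 2: ω_r = 1 − (36/84)(0−1) = 10/7
  ⇒ ω_r²/ω_c² = 10/7
Coupling ω_c² = ω_s¹ ⇒ overall = -11/5 × 10/7 = -22/7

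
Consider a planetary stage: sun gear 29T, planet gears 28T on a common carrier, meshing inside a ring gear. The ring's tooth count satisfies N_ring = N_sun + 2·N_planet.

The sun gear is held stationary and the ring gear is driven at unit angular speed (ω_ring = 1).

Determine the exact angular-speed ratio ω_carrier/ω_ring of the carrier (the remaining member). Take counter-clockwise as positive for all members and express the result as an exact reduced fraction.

N_ring = 29 + 2·28 = 85
29(ω_s−ω_c) = −85(ω_r−ω_c),  ω_s=0, ω_r=1
29(0−ω_c) = −85(1−ω_c)  ⇒  114ω_c = 85  ⇒  ω_c = 85/114
ω_c/ω_r = 85/114

85/114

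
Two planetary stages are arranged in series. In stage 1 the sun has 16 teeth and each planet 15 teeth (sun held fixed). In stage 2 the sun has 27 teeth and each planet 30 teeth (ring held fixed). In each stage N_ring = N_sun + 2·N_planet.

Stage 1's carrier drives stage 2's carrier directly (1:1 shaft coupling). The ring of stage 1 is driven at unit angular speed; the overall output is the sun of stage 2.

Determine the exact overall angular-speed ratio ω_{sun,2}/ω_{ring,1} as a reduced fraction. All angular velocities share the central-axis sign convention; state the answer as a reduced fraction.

874/279

Stage 1: N_ring = 16 + 2·15 = 46
Stage 1: 16(ω_s−ω_c) = −46(ω_r−ω_c),  ω_s=0, ω_r=1
Stage 1: 16(0−ω_c) = −46(1−ω_c)  ⇒  62ω_c = 46  ⇒  ω_c = 23/31
  ⇒ ω_c¹/ω_r¹ = 23/31
Stage 2: N_ring = 27 + 2·30 = 87
Stage 2: 27(ω_s−ω_c) = −87(ω_r−ω_c),  ω_r=0, ω_c=1
Stage 2: ω_s = 1 − (87/27)(0−1) = 38/9
  ⇒ ω_s²/ω_c² = 38/9
Coupling ω_c² = ω_c¹ ⇒ overall = 23/31 × 38/9 = 874/279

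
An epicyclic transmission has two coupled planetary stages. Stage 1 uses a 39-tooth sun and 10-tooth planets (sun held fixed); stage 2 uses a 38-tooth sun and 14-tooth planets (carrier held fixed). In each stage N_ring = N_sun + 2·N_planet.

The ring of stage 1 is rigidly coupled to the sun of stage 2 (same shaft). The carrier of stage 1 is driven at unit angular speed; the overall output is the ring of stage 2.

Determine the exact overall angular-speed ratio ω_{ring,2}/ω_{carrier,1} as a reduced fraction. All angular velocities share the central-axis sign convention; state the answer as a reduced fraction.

Stage 1: N_ring = 39 + 2·10 = 59
Stage 1: 39(ω_s−ω_c) = −59(ω_r−ω_c),  ω_s=0, ω_c=1
Stage 1: ω_r = 1 − (39/59)(0−1) = 98/59
  ⇒ ω_r¹/ω_c¹ = 98/59
Stage 2: N_ring = 38 + 2·14 = 66
Stage 2: 38(ω_s−ω_c) = −66(ω_r−ω_c),  ω_c=0, ω_s=1
Stage 2: ω_r = 0 − (38/66)(1−0) = -19/33
  ⇒ ω_r²/ω_s² = -19/33
Coupling ω_s² = ω_r¹ ⇒ overall = 98/59 × -19/33 = -1862/1947

-1862/1947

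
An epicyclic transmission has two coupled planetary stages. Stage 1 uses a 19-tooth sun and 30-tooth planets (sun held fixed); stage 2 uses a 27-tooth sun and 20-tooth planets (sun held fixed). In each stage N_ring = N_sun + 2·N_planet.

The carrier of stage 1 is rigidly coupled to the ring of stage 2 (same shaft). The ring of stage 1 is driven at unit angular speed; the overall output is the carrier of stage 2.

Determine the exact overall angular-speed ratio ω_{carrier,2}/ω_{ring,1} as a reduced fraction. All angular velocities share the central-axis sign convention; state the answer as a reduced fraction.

5293/9212

Stage 1: N_ring = 19 + 2·30 = 79
Stage 1: 19(ω_s−ω_c) = −79(ω_r−ω_c),  ω_s=0, ω_r=1
Stage 1: 19(0−ω_c) = −79(1−ω_c)  ⇒  98ω_c = 79  ⇒  ω_c = 79/98
  ⇒ ω_c¹/ω_r¹ = 79/98
Stage 2: N_ring = 27 + 2·20 = 67
Stage 2: 27(ω_s−ω_c) = −67(ω_r−ω_c),  ω_s=0, ω_r=1
Stage 2: 27(0−ω_c) = −67(1−ω_c)  ⇒  94ω_c = 67  ⇒  ω_c = 67/94
  ⇒ ω_c²/ω_r² = 67/94
Coupling ω_r² = ω_c¹ ⇒ overall = 79/98 × 67/94 = 5293/9212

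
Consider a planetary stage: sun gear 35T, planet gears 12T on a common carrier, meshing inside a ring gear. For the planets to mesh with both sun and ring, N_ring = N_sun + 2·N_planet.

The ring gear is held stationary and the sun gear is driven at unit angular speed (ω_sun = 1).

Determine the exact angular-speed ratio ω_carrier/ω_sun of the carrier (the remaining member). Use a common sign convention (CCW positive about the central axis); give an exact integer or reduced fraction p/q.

35/94

N_ring = 35 + 2·12 = 59
35(ω_s−ω_c) = −59(ω_r−ω_c),  ω_r=0, ω_s=1
35(1−ω_c) = −59(0−ω_c)  ⇒  94ω_c = 35  ⇒  ω_c = 35/94
ω_c/ω_s = 35/94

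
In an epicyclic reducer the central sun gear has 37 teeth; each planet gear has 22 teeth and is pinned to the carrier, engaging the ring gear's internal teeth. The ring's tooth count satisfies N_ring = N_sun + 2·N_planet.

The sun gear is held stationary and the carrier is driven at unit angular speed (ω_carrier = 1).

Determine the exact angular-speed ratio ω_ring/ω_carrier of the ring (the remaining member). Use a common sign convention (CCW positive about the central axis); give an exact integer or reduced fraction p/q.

N_ring = 37 + 2·22 = 81
37(ω_s−ω_c) = −81(ω_r−ω_c),  ω_s=0, ω_c=1
ω_r = 1 − (37/81)(0−1) = 118/81
ω_r/ω_c = 118/81

118/81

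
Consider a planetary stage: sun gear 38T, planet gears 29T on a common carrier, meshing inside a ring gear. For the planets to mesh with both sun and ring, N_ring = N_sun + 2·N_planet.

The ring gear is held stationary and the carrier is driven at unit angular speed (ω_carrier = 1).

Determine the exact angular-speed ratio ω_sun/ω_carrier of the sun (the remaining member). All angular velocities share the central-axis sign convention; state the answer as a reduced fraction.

67/19

N_ring = 38 + 2·29 = 96
38(ω_s−ω_c) = −96(ω_r−ω_c),  ω_r=0, ω_c=1
ω_s = 1 − (96/38)(0−1) = 67/19
ω_s/ω_c = 67/19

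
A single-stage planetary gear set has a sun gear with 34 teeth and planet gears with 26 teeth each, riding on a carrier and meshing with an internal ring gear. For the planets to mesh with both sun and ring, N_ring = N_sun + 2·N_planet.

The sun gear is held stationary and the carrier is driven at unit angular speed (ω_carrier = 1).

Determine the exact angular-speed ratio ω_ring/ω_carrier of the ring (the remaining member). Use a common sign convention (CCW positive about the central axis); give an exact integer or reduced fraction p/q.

N_ring = 34 + 2·26 = 86
34(ω_s−ω_c) = −86(ω_r−ω_c),  ω_s=0, ω_c=1
ω_r = 1 − (34/86)(0−1) = 60/43
ω_r/ω_c = 60/43

60/43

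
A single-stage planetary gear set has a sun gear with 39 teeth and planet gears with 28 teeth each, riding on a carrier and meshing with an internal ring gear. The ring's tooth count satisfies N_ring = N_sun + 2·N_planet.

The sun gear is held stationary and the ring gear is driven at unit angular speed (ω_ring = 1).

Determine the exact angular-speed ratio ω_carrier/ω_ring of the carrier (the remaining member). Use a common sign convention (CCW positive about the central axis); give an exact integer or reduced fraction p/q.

N_ring = 39 + 2·28 = 95
39(ω_s−ω_c) = −95(ω_r−ω_c),  ω_s=0, ω_r=1
39(0−ω_c) = −95(1−ω_c)  ⇒  134ω_c = 95  ⇒  ω_c = 95/134
ω_c/ω_r = 95/134

95/134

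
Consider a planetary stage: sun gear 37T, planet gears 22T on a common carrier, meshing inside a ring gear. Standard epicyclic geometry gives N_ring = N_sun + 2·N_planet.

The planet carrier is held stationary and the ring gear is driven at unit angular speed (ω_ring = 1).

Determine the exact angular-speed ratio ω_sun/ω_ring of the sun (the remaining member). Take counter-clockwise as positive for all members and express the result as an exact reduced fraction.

-81/37

N_ring = 37 + 2·22 = 81
37(ω_s−ω_c) = −81(ω_r−ω_c),  ω_c=0, ω_r=1
ω_s = 0 − (81/37)(1−0) = -81/37
ω_s/ω_r = -81/37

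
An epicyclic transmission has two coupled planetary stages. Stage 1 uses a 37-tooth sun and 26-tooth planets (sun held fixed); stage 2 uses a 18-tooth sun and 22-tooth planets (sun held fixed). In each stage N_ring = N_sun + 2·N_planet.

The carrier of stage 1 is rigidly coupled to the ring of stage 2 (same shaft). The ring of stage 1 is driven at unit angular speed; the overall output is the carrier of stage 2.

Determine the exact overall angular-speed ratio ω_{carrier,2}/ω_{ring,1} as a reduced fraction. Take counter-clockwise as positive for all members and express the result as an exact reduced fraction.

Stage 1: N_ring = 37 + 2·26 = 89
Stage 1: 37(ω_s−ω_c) = −89(ω_r−ω_c),  ω_s=0, ω_r=1
Stage 1: 37(0−ω_c) = −89(1−ω_c)  ⇒  126ω_c = 89  ⇒  ω_c = 89/126
  ⇒ ω_c¹/ω_r¹ = 89/126
Stage 2: N_ring = 18 + 2·22 = 62
Stage 2: 18(ω_s−ω_c) = −62(ω_r−ω_c),  ω_s=0, ω_r=1
Stage 2: 18(0−ω_c) = −62(1−ω_c)  ⇒  80ω_c = 62  ⇒  ω_c = 31/40
  ⇒ ω_c²/ω_r² = 31/40
Coupling ω_r² = ω_c¹ ⇒ overall = 89/126 × 31/40 = 2759/5040

2759/5040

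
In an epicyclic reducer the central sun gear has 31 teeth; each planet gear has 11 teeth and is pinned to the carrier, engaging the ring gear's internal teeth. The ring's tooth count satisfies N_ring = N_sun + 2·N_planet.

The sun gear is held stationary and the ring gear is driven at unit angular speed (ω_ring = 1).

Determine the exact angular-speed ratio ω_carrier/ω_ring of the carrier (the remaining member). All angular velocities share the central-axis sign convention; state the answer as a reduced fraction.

53/84

N_ring = 31 + 2·11 = 53
31(ω_s−ω_c) = −53(ω_r−ω_c),  ω_s=0, ω_r=1
31(0−ω_c) = −53(1−ω_c)  ⇒  84ω_c = 53  ⇒  ω_c = 53/84
ω_c/ω_r = 53/84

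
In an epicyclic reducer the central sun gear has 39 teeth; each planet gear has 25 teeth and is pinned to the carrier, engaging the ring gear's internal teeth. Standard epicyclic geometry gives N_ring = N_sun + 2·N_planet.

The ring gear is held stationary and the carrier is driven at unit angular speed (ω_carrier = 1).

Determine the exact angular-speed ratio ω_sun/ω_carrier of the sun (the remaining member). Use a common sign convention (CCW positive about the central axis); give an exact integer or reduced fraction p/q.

128/39

N_ring = 39 + 2·25 = 89
39(ω_s−ω_c) = −89(ω_r−ω_c),  ω_r=0, ω_c=1
ω_s = 1 − (89/39)(0−1) = 128/39
ω_s/ω_c = 128/39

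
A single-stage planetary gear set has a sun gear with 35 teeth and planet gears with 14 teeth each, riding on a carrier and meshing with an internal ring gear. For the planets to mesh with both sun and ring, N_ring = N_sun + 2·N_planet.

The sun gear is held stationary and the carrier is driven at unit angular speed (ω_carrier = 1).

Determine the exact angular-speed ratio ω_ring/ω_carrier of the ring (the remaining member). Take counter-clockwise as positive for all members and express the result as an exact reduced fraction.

N_ring = 35 + 2·14 = 63
35(ω_s−ω_c) = −63(ω_r−ω_c),  ω_s=0, ω_c=1
ω_r = 1 − (35/63)(0−1) = 14/9
ω_r/ω_c = 14/9

14/9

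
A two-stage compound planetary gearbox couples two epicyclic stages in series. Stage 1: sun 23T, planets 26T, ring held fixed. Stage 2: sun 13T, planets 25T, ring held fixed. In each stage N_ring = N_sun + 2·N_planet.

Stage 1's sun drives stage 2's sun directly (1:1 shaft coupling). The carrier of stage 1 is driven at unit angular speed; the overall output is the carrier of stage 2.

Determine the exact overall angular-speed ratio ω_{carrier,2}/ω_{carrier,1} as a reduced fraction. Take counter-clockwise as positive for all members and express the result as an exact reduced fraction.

Stage 1: N_ring = 23 + 2·26 = 75
Stage 1: 23(ω_s−ω_c) = −75(ω_r−ω_c),  ω_r=0, ω_c=1
Stage 1: ω_s = 1 − (75/23)(0−1) = 98/23
  ⇒ ω_s¹/ω_c¹ = 98/23
Stage 2: N_ring = 13 + 2·25 = 63
Stage 2: 13(ω_s−ω_c) = −63(ω_r−ω_c),  ω_r=0, ω_s=1
Stage 2: 13(1−ω_c) = −63(0−ω_c)  ⇒  76ω_c = 13  ⇒  ω_c = 13/76
  ⇒ ω_c²/ω_s² = 13/76
Coupling ω_s² = ω_s¹ ⇒ overall = 98/23 × 13/76 = 637/874

637/874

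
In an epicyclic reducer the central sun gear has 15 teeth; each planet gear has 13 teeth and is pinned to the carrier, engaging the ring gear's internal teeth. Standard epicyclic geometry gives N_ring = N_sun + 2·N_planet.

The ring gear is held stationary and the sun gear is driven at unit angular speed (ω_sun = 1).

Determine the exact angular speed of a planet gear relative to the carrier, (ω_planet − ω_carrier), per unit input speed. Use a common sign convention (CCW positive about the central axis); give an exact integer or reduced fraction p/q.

N_ring = 15 + 2·13 = 41
15(ω_s−ω_c) = −41(ω_r−ω_c),  ω_r=0, ω_s=1
15(1−ω_c) = −41(0−ω_c)  ⇒  56ω_c = 15  ⇒  ω_c = 15/56
sun–planet: 15·(1−15/56) = −13·(ω_p−ω_c)  ⇒  ω_p−ω_c = −(15/13)·(41/56) = -615/728

-615/728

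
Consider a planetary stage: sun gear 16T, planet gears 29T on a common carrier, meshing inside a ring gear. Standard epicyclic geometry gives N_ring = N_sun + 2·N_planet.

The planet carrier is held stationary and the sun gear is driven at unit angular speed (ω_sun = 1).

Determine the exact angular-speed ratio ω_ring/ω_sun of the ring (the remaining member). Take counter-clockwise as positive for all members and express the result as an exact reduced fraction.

N_ring = 16 + 2·29 = 74
16(ω_s−ω_c) = −74(ω_r−ω_c),  ω_c=0, ω_s=1
ω_r = 0 − (16/74)(1−0) = -8/37
ω_r/ω_s = -8/37

-8/37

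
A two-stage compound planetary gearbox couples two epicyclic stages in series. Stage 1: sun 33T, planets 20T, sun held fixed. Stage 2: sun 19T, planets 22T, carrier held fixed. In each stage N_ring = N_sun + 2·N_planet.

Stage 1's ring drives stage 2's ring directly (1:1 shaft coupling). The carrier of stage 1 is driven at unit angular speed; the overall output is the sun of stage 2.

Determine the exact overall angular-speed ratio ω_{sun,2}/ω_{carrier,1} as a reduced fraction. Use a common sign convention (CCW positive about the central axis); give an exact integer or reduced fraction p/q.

-6678/1387

Stage 1: N_ring = 33 + 2·20 = 73
Stage 1: 33(ω_s−ω_c) = −73(ω_r−ω_c),  ω_s=0, ω_c=1
Stage 1: ω_r = 1 − (33/73)(0−1) = 106/73
  ⇒ ω_r¹/ω_c¹ = 106/73
Stage 2: N_ring = 19 + 2·22 = 63
Stage 2: 19(ω_s−ω_c) = −63(ω_r−ω_c),  ω_c=0, ω_r=1
Stage 2: ω_s = 0 − (63/19)(1−0) = -63/19
  ⇒ ω_s²/ω_r² = -63/19
Coupling ω_r² = ω_r¹ ⇒ overall = 106/73 × -63/19 = -6678/1387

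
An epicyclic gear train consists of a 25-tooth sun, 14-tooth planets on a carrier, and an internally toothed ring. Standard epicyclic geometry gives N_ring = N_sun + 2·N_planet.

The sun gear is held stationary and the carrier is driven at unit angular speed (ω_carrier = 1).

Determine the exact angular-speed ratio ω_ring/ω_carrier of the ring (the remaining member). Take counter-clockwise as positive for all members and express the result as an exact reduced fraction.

N_ring = 25 + 2·14 = 53
25(ω_s−ω_c) = −53(ω_r−ω_c),  ω_s=0, ω_c=1
ω_r = 1 − (25/53)(0−1) = 78/53
ω_r/ω_c = 78/53

78/53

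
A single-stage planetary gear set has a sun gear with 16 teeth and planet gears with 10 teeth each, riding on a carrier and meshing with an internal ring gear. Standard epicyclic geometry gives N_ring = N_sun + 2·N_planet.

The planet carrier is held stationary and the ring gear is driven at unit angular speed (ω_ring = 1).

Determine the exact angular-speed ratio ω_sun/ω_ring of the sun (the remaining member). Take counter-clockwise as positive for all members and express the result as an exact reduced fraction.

-9/4

N_ring = 16 + 2·10 = 36
16(ω_s−ω_c) = −36(ω_r−ω_c),  ω_c=0, ω_r=1
ω_s = 0 − (36/16)(1−0) = -9/4
ω_s/ω_r = -9/4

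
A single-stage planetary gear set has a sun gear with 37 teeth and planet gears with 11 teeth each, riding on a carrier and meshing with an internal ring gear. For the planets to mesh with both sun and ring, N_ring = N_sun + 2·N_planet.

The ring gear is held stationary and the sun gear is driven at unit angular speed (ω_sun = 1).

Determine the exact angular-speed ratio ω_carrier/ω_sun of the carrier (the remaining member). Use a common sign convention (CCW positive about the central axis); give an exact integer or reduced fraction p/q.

N_ring = 37 + 2·11 = 59
37(ω_s−ω_c) = −59(ω_r−ω_c),  ω_r=0, ω_s=1
37(1−ω_c) = −59(0−ω_c)  ⇒  96ω_c = 37  ⇒  ω_c = 37/96
ω_c/ω_s = 37/96

37/96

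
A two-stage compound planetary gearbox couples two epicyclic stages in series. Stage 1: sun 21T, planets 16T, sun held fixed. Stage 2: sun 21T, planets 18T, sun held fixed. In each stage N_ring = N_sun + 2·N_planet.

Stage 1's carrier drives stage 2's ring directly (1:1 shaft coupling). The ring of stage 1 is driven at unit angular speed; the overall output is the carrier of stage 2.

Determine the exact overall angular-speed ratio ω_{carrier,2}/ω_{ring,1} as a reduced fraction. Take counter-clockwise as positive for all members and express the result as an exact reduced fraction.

Stage 1: N_ring = 21 + 2·16 = 53
Stage 1: 21(ω_s−ω_c) = −53(ω_r−ω_c),  ω_s=0, ω_r=1
Stage 1: 21(0−ω_c) = −53(1−ω_c)  ⇒  74ω_c = 53  ⇒  ω_c = 53/74
  ⇒ ω_c¹/ω_r¹ = 53/74
Stage 2: N_ring = 21 + 2·18 = 57
Stage 2: 21(ω_s−ω_c) = −57(ω_r−ω_c),  ω_s=0, ω_r=1
Stage 2: 21(0−ω_c) = −57(1−ω_c)  ⇒  78ω_c = 57  ⇒  ω_c = 19/26
  ⇒ ω_c²/ω_r² = 19/26
Coupling ω_r² = ω_c¹ ⇒ overall = 53/74 × 19/26 = 1007/1924

1007/1924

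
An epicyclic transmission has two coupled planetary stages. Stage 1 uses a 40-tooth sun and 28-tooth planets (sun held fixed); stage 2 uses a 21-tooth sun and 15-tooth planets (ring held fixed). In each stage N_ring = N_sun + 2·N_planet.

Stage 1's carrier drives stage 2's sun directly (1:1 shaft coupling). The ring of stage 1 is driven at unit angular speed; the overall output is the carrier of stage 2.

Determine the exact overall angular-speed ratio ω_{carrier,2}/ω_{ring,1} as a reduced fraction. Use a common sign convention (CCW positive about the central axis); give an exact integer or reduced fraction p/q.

Stage 1: N_ring = 40 + 2·28 = 96
Stage 1: 40(ω_s−ω_c) = −96(ω_r−ω_c),  ω_s=0, ω_r=1
Stage 1: 40(0−ω_c) = −96(1−ω_c)  ⇒  136ω_c = 96  ⇒  ω_c = 12/17
  ⇒ ω_c¹/ω_r¹ = 12/17
Stage 2: N_ring = 21 + 2·15 = 51
Stage 2: 21(ω_s−ω_c) = −51(ω_r−ω_c),  ω_r=0, ω_s=1
Stage 2: 21(1−ω_c) = −51(0−ω_c)  ⇒  72ω_c = 21  ⇒  ω_c = 7/24
  ⇒ ω_c²/ω_s² = 7/24
Coupling ω_s² = ω_c¹ ⇒ overall = 12/17 × 7/24 = 7/34

7/34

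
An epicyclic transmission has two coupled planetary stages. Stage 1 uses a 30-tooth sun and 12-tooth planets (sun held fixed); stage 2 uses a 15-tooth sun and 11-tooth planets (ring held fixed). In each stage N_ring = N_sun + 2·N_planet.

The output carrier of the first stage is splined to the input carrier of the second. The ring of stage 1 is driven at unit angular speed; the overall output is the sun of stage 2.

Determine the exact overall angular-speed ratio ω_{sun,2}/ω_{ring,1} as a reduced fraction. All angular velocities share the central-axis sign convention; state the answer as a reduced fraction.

Stage 1: N_ring = 30 + 2·12 = 54
Stage 1: 30(ω_s−ω_c) = −54(ω_r−ω_c),  ω_s=0, ω_r=1
Stage 1: 30(0−ω_c) = −54(1−ω_c)  ⇒  84ω_c = 54  ⇒  ω_c = 9/14
  ⇒ ω_c¹/ω_r¹ = 9/14
Stage 2: N_ring = 15 + 2·11 = 37
Stage 2: 15(ω_s−ω_c) = −37(ω_r−ω_c),  ω_r=0, ω_c=1
Stage 2: ω_s = 1 − (37/15)(0−1) = 52/15
  ⇒ ω_s²/ω_c² = 52/15
Coupling ω_c² = ω_c¹ ⇒ overall = 9/14 × 52/15 = 78/35

78/35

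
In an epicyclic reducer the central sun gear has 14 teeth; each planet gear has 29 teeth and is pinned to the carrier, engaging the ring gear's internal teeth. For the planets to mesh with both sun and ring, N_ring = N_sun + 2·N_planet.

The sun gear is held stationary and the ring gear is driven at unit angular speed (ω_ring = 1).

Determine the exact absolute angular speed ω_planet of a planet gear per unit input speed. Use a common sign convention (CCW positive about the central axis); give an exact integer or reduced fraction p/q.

N_ring = 14 + 2·29 = 72
14(ω_s−ω_c) = −72(ω_r−ω_c),  ω_s=0, ω_r=1
14(0−ω_c) = −72(1−ω_c)  ⇒  86ω_c = 72  ⇒  ω_c = 36/43
sun–planet: 14·(0−36/43) = −29·(ω_p−ω_c)  ⇒  ω_p−ω_c = −(14/29)·(-36/43) = 504/1247
ω_p = 36/43 + 504/1247 = 36/29

36/29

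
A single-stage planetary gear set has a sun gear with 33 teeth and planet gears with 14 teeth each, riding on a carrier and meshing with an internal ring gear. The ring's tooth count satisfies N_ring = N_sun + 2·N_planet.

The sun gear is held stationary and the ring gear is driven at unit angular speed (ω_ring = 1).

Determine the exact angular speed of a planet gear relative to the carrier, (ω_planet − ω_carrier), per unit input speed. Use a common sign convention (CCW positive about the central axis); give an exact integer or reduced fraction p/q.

N_ring = 33 + 2·14 = 61
33(ω_s−ω_c) = −61(ω_r−ω_c),  ω_s=0, ω_r=1
33(0−ω_c) = −61(1−ω_c)  ⇒  94ω_c = 61  ⇒  ω_c = 61/94
sun–planet: 33·(0−61/94) = −14·(ω_p−ω_c)  ⇒  ω_p−ω_c = −(33/14)·(-61/94) = 2013/1316

2013/1316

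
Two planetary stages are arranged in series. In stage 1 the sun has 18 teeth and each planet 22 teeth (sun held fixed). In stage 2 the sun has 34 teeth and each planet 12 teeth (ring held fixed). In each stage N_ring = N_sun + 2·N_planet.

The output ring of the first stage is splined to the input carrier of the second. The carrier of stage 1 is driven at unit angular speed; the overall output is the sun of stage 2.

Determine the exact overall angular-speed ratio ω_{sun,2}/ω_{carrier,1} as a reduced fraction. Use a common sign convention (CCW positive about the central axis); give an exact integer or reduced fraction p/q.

1840/527

Stage 1: N_ring = 18 + 2·22 = 62
Stage 1: 18(ω_s−ω_c) = −62(ω_r−ω_c),  ω_s=0, ω_c=1
Stage 1: ω_r = 1 − (18/62)(0−1) = 40/31
  ⇒ ω_r¹/ω_c¹ = 40/31
Stage 2: N_ring = 34 + 2·12 = 58
Stage 2: 34(ω_s−ω_c) = −58(ω_r−ω_c),  ω_r=0, ω_c=1
Stage 2: ω_s = 1 − (58/34)(0−1) = 46/17
  ⇒ ω_s²/ω_c² = 46/17
Coupling ω_c² = ω_r¹ ⇒ overall = 40/31 × 46/17 = 1840/527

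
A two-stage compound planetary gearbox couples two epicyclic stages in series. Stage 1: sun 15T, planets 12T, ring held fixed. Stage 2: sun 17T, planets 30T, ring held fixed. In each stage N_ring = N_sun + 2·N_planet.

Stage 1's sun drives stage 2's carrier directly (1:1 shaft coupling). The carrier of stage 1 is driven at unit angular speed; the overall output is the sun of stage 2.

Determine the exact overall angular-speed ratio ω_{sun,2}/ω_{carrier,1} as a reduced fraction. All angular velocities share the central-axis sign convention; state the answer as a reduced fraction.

1692/85

Stage 1: N_ring = 15 + 2·12 = 39
Stage 1: 15(ω_s−ω_c) = −39(ω_r−ω_c),  ω_r=0, ω_c=1
Stage 1: ω_s = 1 − (39/15)(0−1) = 18/5
  ⇒ ω_s¹/ω_c¹ = 18/5
Stage 2: N_ring = 17 + 2·30 = 77
Stage 2: 17(ω_s−ω_c) = −77(ω_r−ω_c),  ω_r=0, ω_c=1
Stage 2: ω_s = 1 − (77/17)(0−1) = 94/17
  ⇒ ω_s²/ω_c² = 94/17
Coupling ω_c² = ω_s¹ ⇒ overall = 18/5 × 94/17 = 1692/85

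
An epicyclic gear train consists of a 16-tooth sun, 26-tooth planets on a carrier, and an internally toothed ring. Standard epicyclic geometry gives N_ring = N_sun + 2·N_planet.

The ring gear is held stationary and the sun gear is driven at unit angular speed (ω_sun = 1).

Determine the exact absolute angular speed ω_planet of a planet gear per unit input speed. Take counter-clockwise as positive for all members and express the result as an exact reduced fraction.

-4/13

N_ring = 16 + 2·26 = 68
16(ω_s−ω_c) = −68(ω_r−ω_c),  ω_r=0, ω_s=1
16(1−ω_c) = −68(0−ω_c)  ⇒  84ω_c = 16  ⇒  ω_c = 4/21
sun–planet: 16·(1−4/21) = −26·(ω_p−ω_c)  ⇒  ω_p−ω_c = −(16/26)·(17/21) = -136/273
ω_p = 4/21 − 136/273 = -4/13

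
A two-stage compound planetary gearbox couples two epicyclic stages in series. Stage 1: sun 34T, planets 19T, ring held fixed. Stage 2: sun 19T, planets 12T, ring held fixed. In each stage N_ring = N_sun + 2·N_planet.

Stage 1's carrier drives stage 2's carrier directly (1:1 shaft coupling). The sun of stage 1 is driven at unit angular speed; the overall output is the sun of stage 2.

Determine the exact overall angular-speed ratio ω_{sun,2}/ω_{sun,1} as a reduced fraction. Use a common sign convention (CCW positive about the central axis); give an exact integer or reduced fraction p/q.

Stage 1: N_ring = 34 + 2·19 = 72
Stage 1: 34(ω_s−ω_c) = −72(ω_r−ω_c),  ω_r=0, ω_s=1
Stage 1: 34(1−ω_c) = −72(0−ω_c)  ⇒  106ω_c = 34  ⇒  ω_c = 17/53
  ⇒ ω_c¹/ω_s¹ = 17/53
Stage 2: N_ring = 19 + 2·12 = 43
Stage 2: 19(ω_s−ω_c) = −43(ω_r−ω_c),  ω_r=0, ω_c=1
Stage 2: ω_s = 1 − (43/19)(0−1) = 62/19
  ⇒ ω_s²/ω_c² = 62/19
Coupling ω_c² = ω_c¹ ⇒ overall = 17/53 × 62/19 = 1054/1007

1054/1007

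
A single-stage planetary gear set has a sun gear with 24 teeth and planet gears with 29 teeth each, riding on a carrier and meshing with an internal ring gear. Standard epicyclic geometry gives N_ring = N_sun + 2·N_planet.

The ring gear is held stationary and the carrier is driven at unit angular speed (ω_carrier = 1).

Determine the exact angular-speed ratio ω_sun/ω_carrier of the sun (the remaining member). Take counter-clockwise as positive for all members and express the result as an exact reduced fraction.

53/12

N_ring = 24 + 2·29 = 82
24(ω_s−ω_c) = −82(ω_r−ω_c),  ω_r=0, ω_c=1
ω_s = 1 − (82/24)(0−1) = 53/12
ω_s/ω_c = 53/12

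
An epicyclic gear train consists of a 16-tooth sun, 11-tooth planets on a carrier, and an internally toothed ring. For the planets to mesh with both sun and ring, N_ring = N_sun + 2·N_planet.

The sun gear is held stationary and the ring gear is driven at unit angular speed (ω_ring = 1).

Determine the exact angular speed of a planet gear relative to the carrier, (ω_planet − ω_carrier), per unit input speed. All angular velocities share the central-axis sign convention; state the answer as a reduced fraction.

304/297

N_ring = 16 + 2·11 = 38
16(ω_s−ω_c) = −38(ω_r−ω_c),  ω_s=0, ω_r=1
16(0−ω_c) = −38(1−ω_c)  ⇒  54ω_c = 38  ⇒  ω_c = 19/27
sun–planet: 16·(0−19/27) = −11·(ω_p−ω_c)  ⇒  ω_p−ω_c = −(16/11)·(-19/27) = 304/297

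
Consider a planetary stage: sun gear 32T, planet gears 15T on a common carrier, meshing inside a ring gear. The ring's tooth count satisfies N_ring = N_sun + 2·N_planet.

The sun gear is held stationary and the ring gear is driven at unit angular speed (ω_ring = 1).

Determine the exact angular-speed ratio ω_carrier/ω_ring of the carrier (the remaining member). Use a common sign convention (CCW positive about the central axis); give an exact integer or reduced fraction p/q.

31/47

N_ring = 32 + 2·15 = 62
32(ω_s−ω_c) = −62(ω_r−ω_c),  ω_s=0, ω_r=1
32(0−ω_c) = −62(1−ω_c)  ⇒  94ω_c = 62  ⇒  ω_c = 31/47
ω_c/ω_r = 31/47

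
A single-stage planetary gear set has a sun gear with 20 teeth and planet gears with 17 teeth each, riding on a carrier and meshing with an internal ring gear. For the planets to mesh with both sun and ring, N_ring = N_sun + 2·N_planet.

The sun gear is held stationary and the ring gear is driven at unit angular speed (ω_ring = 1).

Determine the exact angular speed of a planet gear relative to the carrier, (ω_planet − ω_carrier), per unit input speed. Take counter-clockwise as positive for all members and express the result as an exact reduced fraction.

540/629

N_ring = 20 + 2·17 = 54
20(ω_s−ω_c) = −54(ω_r−ω_c),  ω_s=0, ω_r=1
20(0−ω_c) = −54(1−ω_c)  ⇒  74ω_c = 54  ⇒  ω_c = 27/37
sun–planet: 20·(0−27/37) = −17·(ω_p−ω_c)  ⇒  ω_p−ω_c = −(20/17)·(-27/37) = 540/629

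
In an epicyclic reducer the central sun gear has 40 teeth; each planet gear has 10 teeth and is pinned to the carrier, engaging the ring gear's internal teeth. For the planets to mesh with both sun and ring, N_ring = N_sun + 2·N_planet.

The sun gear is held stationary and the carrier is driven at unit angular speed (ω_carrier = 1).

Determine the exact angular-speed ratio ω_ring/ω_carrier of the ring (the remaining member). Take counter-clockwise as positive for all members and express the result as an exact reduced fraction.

N_ring = 40 + 2·10 = 60
40(ω_s−ω_c) = −60(ω_r−ω_c),  ω_s=0, ω_c=1
ω_r = 1 − (40/60)(0−1) = 5/3
ω_r/ω_c = 5/3

5/3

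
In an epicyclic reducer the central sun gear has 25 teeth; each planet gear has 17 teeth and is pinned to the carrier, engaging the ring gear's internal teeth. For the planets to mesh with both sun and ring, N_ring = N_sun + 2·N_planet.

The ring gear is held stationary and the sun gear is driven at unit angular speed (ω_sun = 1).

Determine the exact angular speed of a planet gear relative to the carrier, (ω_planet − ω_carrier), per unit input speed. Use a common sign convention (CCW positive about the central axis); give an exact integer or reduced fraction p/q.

N_ring = 25 + 2·17 = 59
25(ω_s−ω_c) = −59(ω_r−ω_c),  ω_r=0, ω_s=1
25(1−ω_c) = −59(0−ω_c)  ⇒  84ω_c = 25  ⇒  ω_c = 25/84
sun–planet: 25·(1−25/84) = −17·(ω_p−ω_c)  ⇒  ω_p−ω_c = −(25/17)·(59/84) = -1475/1428

-1475/1428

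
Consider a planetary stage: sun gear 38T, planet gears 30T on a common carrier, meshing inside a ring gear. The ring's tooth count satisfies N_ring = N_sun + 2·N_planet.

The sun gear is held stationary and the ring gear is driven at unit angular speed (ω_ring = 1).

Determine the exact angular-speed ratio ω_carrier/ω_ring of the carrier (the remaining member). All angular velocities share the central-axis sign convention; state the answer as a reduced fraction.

N_ring = 38 + 2·30 = 98
38(ω_s−ω_c) = −98(ω_r−ω_c),  ω_s=0, ω_r=1
38(0−ω_c) = −98(1−ω_c)  ⇒  136ω_c = 98  ⇒  ω_c = 49/68
ω_c/ω_r = 49/68

49/68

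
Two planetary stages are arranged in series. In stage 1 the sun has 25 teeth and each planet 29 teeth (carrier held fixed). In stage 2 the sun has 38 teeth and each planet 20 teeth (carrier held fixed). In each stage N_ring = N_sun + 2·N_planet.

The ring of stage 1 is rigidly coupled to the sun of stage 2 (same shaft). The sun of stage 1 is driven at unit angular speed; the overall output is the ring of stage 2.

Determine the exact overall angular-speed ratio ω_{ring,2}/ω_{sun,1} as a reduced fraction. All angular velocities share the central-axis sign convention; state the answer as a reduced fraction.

Stage 1: N_ring = 25 + 2·29 = 83
Stage 1: 25(ω_s−ω_c) = −83(ω_r−ω_c),  ω_c=0, ω_s=1
Stage 1: ω_r = 0 − (25/83)(1−0) = -25/83
  ⇒ ω_r¹/ω_s¹ = -25/83
Stage 2: N_ring = 38 + 2·20 = 78
Stage 2: 38(ω_s−ω_c) = −78(ω_r−ω_c),  ω_c=0, ω_s=1
Stage 2: ω_r = 0 − (38/78)(1−0) = -19/39
  ⇒ ω_r²/ω_s² = -19/39
Coupling ω_s² = ω_r¹ ⇒ overall = -25/83 × -19/39 = 475/3237

475/3237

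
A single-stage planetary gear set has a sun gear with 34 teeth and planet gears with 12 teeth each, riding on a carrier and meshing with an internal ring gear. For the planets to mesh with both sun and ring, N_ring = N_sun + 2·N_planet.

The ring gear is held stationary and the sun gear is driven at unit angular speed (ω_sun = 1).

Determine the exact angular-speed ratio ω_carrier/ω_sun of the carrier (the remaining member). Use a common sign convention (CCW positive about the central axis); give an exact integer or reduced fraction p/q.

N_ring = 34 + 2·12 = 58
34(ω_s−ω_c) = −58(ω_r−ω_c),  ω_r=0, ω_s=1
34(1−ω_c) = −58(0−ω_c)  ⇒  92ω_c = 34  ⇒  ω_c = 17/46
ω_c/ω_s = 17/46

17/46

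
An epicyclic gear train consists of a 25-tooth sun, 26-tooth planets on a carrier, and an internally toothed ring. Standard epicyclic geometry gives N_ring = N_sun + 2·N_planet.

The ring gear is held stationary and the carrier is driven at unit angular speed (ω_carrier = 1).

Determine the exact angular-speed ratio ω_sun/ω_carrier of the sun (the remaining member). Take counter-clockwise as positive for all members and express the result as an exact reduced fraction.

N_ring = 25 + 2·26 = 77
25(ω_s−ω_c) = −77(ω_r−ω_c),  ω_r=0, ω_c=1
ω_s = 1 − (77/25)(0−1) = 102/25
ω_s/ω_c = 102/25

102/25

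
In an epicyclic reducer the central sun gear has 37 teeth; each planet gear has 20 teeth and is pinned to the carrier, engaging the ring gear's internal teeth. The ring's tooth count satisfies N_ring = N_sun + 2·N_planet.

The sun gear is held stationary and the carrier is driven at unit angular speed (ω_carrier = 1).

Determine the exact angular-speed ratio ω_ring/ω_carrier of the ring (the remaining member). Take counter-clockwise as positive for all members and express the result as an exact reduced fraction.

N_ring = 37 + 2·20 = 77
37(ω_s−ω_c) = −77(ω_r−ω_c),  ω_s=0, ω_c=1
ω_r = 1 − (37/77)(0−1) = 114/77
ω_r/ω_c = 114/77

114/77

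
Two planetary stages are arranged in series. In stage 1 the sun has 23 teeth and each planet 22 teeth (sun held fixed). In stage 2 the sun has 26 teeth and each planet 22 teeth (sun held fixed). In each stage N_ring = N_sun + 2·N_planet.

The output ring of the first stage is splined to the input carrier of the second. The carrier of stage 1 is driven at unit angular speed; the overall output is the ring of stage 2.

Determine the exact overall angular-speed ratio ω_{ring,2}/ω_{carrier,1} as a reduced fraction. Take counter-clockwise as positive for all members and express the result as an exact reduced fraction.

864/469

Stage 1: N_ring = 23 + 2·22 = 67
Stage 1: 23(ω_s−ω_c) = −67(ω_r−ω_c),  ω_s=0, ω_c=1
Stage 1: ω_r = 1 − (23/67)(0−1) = 90/67
  ⇒ ω_r¹/ω_c¹ = 90/67
Stage 2: N_ring = 26 + 2·22 = 70
Stage 2: 26(ω_s−ω_c) = −70(ω_r−ω_c),  ω_s=0, ω_c=1
Stage 2: ω_r = 1 − (26/70)(0−1) = 48/35
  ⇒ ω_r²/ω_c² = 48/35
Coupling ω_c² = ω_r¹ ⇒ overall = 90/67 × 48/35 = 864/469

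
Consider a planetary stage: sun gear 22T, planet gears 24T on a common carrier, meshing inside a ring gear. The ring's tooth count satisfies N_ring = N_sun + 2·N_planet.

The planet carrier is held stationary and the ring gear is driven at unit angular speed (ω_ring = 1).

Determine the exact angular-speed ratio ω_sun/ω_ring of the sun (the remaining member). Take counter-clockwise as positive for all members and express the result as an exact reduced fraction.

-35/11

N_ring = 22 + 2·24 = 70
22(ω_s−ω_c) = −70(ω_r−ω_c),  ω_c=0, ω_r=1
ω_s = 0 − (70/22)(1−0) = -35/11
ω_s/ω_r = -35/11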